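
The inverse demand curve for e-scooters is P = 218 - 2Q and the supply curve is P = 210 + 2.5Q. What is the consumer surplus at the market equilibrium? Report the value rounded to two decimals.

3.16

Equilibrium: 218 - 2Q = 210 + 2.5Q, so Q* = 1.7778 and P* = 214.4444.
CS is the area between the demand curve and P* from 0 to Q*: (1/2)(1.7778)(3.5556) = 3.1605.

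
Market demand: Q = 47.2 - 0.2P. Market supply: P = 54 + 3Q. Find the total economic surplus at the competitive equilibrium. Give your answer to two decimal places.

Rewriting demand in inverse form: P = 236 - 5Q.
Equilibrium: 236 - 5Q = 54 + 3Q, so Q* = 22.75 and P* = 122.25.
CS = (1/2)(22.75)(113.75) = 1293.9062 and PS = (1/2)(22.75)(68.25) = 776.3438, so total surplus = 2070.25.

2070.25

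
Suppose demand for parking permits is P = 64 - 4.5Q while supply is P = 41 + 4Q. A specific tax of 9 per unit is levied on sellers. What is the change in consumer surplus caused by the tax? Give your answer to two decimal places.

Without the tax, 64 - 4.5Q = 41 + 4Q so Q* = 2.7059 and P* = 51.8235.
A tax on sellers shifts supply up by 9: 64 - 4.5Q = 41 + 4Q + 9, so Q_t = 1.6471. Buyers pay P_b = 56.5882; sellers receive P_s = P_b - 9 = 47.5882.
Consumers lose the trapezoid between P* and P_b out to Q_t plus the triangle from Q_t to Q*: change in CS = 6.1038 - 16.474 = -10.3702.

-10.37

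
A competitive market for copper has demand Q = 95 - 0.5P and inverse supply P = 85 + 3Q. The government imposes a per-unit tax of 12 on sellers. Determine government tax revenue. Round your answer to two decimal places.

Rewriting demand in inverse form: P = 190 - 2Q.
Without the tax, 190 - 2Q = 85 + 3Q so Q* = 21 and P* = 148.
With the tax, sellers need 12 more per unit: 190 - 2Q = 85 + 3Q + 12, so Q_t = 18.6. Buyers pay P_b = 152.8; sellers receive P_s = P_b - 12 = 140.8.
Revenue is the tax times quantity traded: 12 x 18.6 = 223.2.

223.20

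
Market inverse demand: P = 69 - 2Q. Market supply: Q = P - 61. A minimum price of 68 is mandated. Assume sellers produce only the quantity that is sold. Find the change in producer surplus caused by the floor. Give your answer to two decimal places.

Rewriting supply in inverse form: P = 61 + Q.
Without the control, 69 - 2Q = 61 + Q so Q* = 2.6667 and P* = 63.6667.
At P = 68, buyers demand (69 - 68)/2 = 0.5 while sellers would supply more, so the quantity traded is 0.5 at price 68.
PS goes from (1/2)(2.6667)(2.6667) = 3.5556 to 3.375 (computed as (68 - 61)(0.5) - (1/2)(1)(0.5)^2), a change of -0.1806.

-0.18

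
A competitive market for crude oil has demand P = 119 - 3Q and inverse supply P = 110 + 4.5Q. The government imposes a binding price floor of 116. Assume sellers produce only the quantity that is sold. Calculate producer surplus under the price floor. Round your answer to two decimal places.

Without the control, 119 - 3Q = 110 + 4.5Q so Q* = 1.2 and P* = 115.4.
At the floor price 116, quantity demanded is (119 - 116)/3 = 1; demand is the short side, so Q = 1 trades at P = 116.
The supply price at Q = 1 is 114.5. PS is the trapezoid between 116 and supply over [0, 1]: (1/2)[(116 - 110) + (116 - 114.5)](1) = 3.75.

3.75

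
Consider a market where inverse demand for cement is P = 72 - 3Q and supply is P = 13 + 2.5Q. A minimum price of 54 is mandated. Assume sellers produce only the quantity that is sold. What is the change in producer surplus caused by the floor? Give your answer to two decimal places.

57.16

Free-market equilibrium: 72 - 3Q = 13 + 2.5Q gives Q* = 10.7273, P* = 39.8182.
At P = 54, buyers demand (72 - 54)/3 = 6 while sellers would supply more, so the quantity traded is 6 at price 54.
PS goes from (1/2)(10.7273)(26.8182) = 143.843 to 201 (computed as (54 - 13)(6) - (1/2)(2.5)(6)^2), a change of 57.157.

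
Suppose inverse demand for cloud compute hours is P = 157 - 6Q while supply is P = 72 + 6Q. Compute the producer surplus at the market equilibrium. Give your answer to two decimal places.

150.52

Set 157 - 6Q = 72 + 6Q, which gives 85 = 12Q, so Q* = 7.0833 and P* = 157 - 6(7.0833) = 114.5.
The supply curve's price intercept is 72, so PS = (1/2)(Q*)(P* - 72) = (1/2)(7.0833)(42.5) = 150.5208.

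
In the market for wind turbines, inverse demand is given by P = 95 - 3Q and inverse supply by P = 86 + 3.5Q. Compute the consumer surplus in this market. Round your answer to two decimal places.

Set 95 - 3Q = 86 + 3.5Q, which gives 9 = 6.5Q, so Q* = 1.3846 and P* = 95 - 3(1.3846) = 90.8462.
CS is the area between the demand curve and P* from 0 to Q*: (1/2)(1.3846)(4.1538) = 2.8757.

2.88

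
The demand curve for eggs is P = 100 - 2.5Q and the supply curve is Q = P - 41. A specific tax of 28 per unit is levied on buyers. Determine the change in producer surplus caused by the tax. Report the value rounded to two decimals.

Rewriting supply in inverse form: P = 41 + Q.
Without the tax, 100 - 2.5Q = 41 + Q so Q* = 16.8571 and P* = 57.8571.
A tax on buyers shifts demand down by 28: (100 - 28) - 2.5Q = 41 + Q, so Q_t = 8.8571. Buyers pay P_b = 77.8571; sellers receive P_s = P_b - 28 = 49.8571.
PS falls from (1/2)(16.8571)(16.8571) = 142.0816 to (1/2)(8.8571)(8.8571) = 39.2245, a change of -102.8571.

-102.86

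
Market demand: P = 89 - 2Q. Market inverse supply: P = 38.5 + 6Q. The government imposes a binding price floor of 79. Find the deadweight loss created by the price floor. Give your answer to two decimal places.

Without the control, 89 - 2Q = 38.5 + 6Q so Q* = 6.3125 and P* = 76.375.
At the floor price 79, quantity demanded is (89 - 79)/2 = 5; demand is the short side, so Q = 5 trades at P = 79.
At Q = 5 the demand price is 79 and the supply price is 68.5. Deadweight loss is the triangle between the curves from 5 to 6.3125: (1/2)(79 - 68.5)(6.3125 - 5) = 6.8906.

6.89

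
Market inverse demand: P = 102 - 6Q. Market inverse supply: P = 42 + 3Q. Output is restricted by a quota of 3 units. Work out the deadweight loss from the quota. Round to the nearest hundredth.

60.50

Without the quota, 102 - 6Q = 42 + 3Q gives Q* = 6.6667.
At Q = 3 the demand price is 102 - 6(3) = 84 and the supply price is 42 + 3(3) = 51.
DWL = (1/2)(gap between curves at 3) x (Q* - 3) = (1/2)(33)(3.6667) = 60.5.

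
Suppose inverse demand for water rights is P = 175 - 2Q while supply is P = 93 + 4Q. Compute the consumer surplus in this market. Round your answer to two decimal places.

Setting demand equal to supply, 82 = 6Q, so Q* = 13.6667 and P* = 147.6667.
CS is the area between the demand curve and P* from 0 to Q*: (1/2)(13.6667)(27.3333) = 186.7778.

186.78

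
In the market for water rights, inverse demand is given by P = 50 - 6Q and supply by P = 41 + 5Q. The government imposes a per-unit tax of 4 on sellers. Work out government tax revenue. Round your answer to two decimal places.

Pre-tax equilibrium: 50 - 6Q = 41 + 5Q gives Q* = 0.8182, P* = 45.0909.
A tax on sellers shifts supply up by 4: 50 - 6Q = 41 + 5Q + 4, so Q_t = 0.4545. Buyers pay P_b = 47.2727; sellers receive P_s = P_b - 4 = 43.2727.
Tax revenue = t x Q_t = 4 x 0.4545 = 1.8182.

1.82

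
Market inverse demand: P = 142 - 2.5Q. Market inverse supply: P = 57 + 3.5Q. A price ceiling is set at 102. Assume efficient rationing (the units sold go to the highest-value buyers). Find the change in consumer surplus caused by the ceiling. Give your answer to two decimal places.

Without the control, 142 - 2.5Q = 57 + 3.5Q so Q* = 14.1667 and P* = 106.5833.
At P = 102, sellers supply (102 - 57)/3.5 = 12.8571 while buyers want more, so the quantity traded is 12.8571 at price 102.
CS goes from (1/2)(14.1667)(35.4167) = 250.8681 to 307.6531 (computed as (142 - 102)(12.8571) - (1/2)(2.5)(12.8571)^2), a change of 56.785.

56.79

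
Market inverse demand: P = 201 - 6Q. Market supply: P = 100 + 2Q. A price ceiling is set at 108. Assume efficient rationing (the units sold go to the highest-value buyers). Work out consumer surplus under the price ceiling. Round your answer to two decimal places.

324.00

Without the control, 201 - 6Q = 100 + 2Q so Q* = 12.625 and P* = 125.25.
At the ceiling price 108, quantity supplied is (108 - 100)/2 = 4; supply is the short side, so Q = 4 trades at P = 108.
The demand price at Q = 4 is 177. CS is the trapezoid between demand and 108 over [0, 4]: (1/2)[(201 - 108) + (177 - 108)](4) = 324.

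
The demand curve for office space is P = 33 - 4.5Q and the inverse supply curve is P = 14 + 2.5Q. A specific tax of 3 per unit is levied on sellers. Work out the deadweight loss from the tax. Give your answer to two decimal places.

0.64

Without the tax, 33 - 4.5Q = 14 + 2.5Q so Q* = 2.7143 and P* = 20.7857.
With the tax, sellers need 3 more per unit: 33 - 4.5Q = 14 + 2.5Q + 3, so Q_t = 2.2857. Buyers pay P_b = 22.7143; sellers receive P_s = P_b - 3 = 19.7143.
Deadweight loss is the triangle between the curves from Q_t to Q*: (1/2)(2.7143 - 2.2857)(3) = 0.6429.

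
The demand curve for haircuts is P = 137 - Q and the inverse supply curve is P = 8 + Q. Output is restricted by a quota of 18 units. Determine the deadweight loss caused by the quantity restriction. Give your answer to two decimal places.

Without the quota, 137 - Q = 8 + Q gives Q* = 64.5.
At Q = 18 the demand price is 137 - (18) = 119 and the supply price is 8 + (18) = 26.
Deadweight loss is the triangle between the curves from 18 to 64.5: (1/2)(119 - 26)(64.5 - 18) = 2162.25.

2162.25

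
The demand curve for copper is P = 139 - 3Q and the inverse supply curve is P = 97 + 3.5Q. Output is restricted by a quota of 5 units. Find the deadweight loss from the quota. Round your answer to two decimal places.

6.94

Without the quota, 139 - 3Q = 97 + 3.5Q gives Q* = 6.4615.
At Q = 5 the demand price is 139 - 3(5) = 124 and the supply price is 97 + 3.5(5) = 114.5.
DWL = (1/2)(gap between curves at 5) x (Q* - 5) = (1/2)(9.5)(1.4615) = 6.9423.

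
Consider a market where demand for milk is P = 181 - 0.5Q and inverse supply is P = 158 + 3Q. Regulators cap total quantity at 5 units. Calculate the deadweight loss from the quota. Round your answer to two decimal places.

Unrestricted equilibrium: Q* = (181 - 158)/(0.5 + 3) = 6.5714.
At Q = 5 the demand price is 181 - 0.5(5) = 178.5 and the supply price is 158 + 3(5) = 173.
Deadweight loss is the triangle between the curves from 5 to 6.5714: (1/2)(178.5 - 173)(6.5714 - 5) = 4.3214.

4.32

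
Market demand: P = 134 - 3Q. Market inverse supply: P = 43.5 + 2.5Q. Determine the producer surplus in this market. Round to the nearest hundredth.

338.44

Set 134 - 3Q = 43.5 + 2.5Q, which gives 90.5 = 5.5Q, so Q* = 16.4545 and P* = 134 - 3(16.4545) = 84.6364.
Producer surplus is the triangle above supply below P*: (1/2)(16.4545)(84.6364 - 43.5) = (1/2)(16.4545)(41.1364) = 338.4401.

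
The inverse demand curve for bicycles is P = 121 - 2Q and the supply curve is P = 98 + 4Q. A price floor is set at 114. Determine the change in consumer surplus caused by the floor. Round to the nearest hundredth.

Free-market equilibrium: 121 - 2Q = 98 + 4Q gives Q* = 3.8333, P* = 113.3333.
At the floor price 114, quantity demanded is (121 - 114)/2 = 3.5; demand is the short side, so Q = 3.5 trades at P = 114.
CS goes from (1/2)(3.8333)(7.6667) = 14.6944 to 12.25 (computed as (121 - 114)(3.5) - (1/2)(2)(3.5)^2), a change of -2.4444.

-2.44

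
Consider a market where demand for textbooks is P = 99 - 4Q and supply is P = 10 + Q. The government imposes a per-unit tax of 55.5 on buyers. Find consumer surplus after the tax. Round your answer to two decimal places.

89.78

Without the tax, 99 - 4Q = 10 + Q so Q* = 17.8 and P* = 27.8.
A tax on buyers shifts demand down by 55.5: (99 - 55.5) - 4Q = 10 + Q, so Q_t = 6.7. Buyers pay P_b = 72.2; sellers receive P_s = P_b - 55.5 = 16.7.
CS = (1/2)(Q_t)(99 - P_b) = (1/2)(6.7)(26.8) = 89.78.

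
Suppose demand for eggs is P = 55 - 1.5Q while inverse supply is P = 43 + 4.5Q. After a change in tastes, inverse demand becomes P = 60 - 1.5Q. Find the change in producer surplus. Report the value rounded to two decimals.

Initial equilibrium: Q_0 = 2, P_0 = 52; CS_0 = (1/2)(2)(3) = 3, PS_0 = (1/2)(2)(9) = 9.
New equilibrium: 60 - 1.5Q = 43 + 4.5Q gives Q_1 = 2.8333, P_1 = 55.75; CS_1 = 6.0208, PS_1 = 18.0625.
Change in producer surplus = 18.0625 - 9 = 9.0625.

9.06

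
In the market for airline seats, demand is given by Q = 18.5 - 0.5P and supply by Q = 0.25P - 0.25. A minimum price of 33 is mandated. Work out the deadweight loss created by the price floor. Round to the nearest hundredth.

Rewriting demand in inverse form: P = 37 - 2Q.
Rewriting supply in inverse form: P = 1 + 4Q.
Free-market equilibrium: 37 - 2Q = 1 + 4Q gives Q* = 6, P* = 25.
At the floor price 33, quantity demanded is (37 - 33)/2 = 2; demand is the short side, so Q = 2 trades at P = 33.
The lost-trades triangle has base Q* - 2 = 4 and height equal to the gap between the curves at Q = 2, which is 33 - 9 = 24. DWL = (1/2)(4)(24) = 48.

48.00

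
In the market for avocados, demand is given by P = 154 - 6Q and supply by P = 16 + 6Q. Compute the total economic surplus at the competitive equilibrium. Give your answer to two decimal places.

793.50

Equilibrium: 154 - 6Q = 16 + 6Q, so Q* = 11.5 and P* = 85.
CS = (1/2)(11.5)(69) = 396.75 and PS = (1/2)(11.5)(69) = 396.75, so total surplus = 793.5.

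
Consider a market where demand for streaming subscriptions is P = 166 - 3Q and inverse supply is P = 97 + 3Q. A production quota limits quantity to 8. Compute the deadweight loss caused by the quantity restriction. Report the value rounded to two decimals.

Unrestricted equilibrium: Q* = (166 - 97)/(3 + 3) = 11.5.
At Q = 8 the demand price is 166 - 3(8) = 142 and the supply price is 97 + 3(8) = 121.
DWL = (1/2)(gap between curves at 8) x (Q* - 8) = (1/2)(21)(3.5) = 36.75.

36.75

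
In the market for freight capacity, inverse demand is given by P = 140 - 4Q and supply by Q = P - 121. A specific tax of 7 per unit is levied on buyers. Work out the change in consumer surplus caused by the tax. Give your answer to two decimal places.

-17.36

Rewriting supply in inverse form: P = 121 + Q.
Without the tax, 140 - 4Q = 121 + Q so Q* = 3.8 and P* = 124.8.
A tax on buyers shifts demand down by 7: (140 - 7) - 4Q = 121 + Q, so Q_t = 2.4. Buyers pay P_b = 130.4; sellers receive P_s = P_b - 7 = 123.4.
Consumers lose the trapezoid between P* and P_b out to Q_t plus the triangle from Q_t to Q*: change in CS = 11.52 - 28.88 = -17.36.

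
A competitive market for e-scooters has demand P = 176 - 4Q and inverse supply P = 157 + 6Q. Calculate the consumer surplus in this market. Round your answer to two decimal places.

Equilibrium: 176 - 4Q = 157 + 6Q, so Q* = 1.9 and P* = 168.4.
Consumer surplus is the triangle under demand above P*: (1/2)(1.9)(176 - 168.4) = (1/2)(1.9)(7.6) = 7.22.

7.22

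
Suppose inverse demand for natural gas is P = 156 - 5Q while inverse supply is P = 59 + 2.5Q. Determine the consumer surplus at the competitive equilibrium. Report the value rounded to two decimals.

418.18

Setting demand equal to supply, 97 = 7.5Q, so Q* = 12.9333 and P* = 91.3333.
The demand choke price is 156, so CS = (1/2)(Q*)(156 - P*) = (1/2)(12.9333)(64.6667) = 418.1778.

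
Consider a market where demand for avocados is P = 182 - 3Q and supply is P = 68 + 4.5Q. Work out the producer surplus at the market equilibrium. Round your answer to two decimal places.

Equilibrium: 182 - 3Q = 68 + 4.5Q, so Q* = 15.2 and P* = 136.4.
Producer surplus is the triangle above supply below P*: (1/2)(15.2)(136.4 - 68) = (1/2)(15.2)(68.4) = 519.84.

519.84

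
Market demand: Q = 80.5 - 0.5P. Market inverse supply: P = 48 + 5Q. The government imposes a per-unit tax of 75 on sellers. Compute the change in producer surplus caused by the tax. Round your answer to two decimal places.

-577.81

Rewriting demand in inverse form: P = 161 - 2Q.
Pre-tax equilibrium: 161 - 2Q = 48 + 5Q gives Q* = 16.1429, P* = 128.7143.
With the tax, sellers need 75 more per unit: 161 - 2Q = 48 + 5Q + 75, so Q_t = 5.4286. Buyers pay P_b = 150.1429; sellers receive P_s = P_b - 75 = 75.1429.
Producers lose the trapezoid between P_s and P* out to Q_t plus the triangle from Q_t to Q*: change in PS = 73.6735 - 651.4796 = -577.8061.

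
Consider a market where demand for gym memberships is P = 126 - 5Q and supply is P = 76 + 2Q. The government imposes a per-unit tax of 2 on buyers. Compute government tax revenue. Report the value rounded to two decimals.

Without the tax, 126 - 5Q = 76 + 2Q so Q* = 7.1429 and P* = 90.2857.
With the tax, buyers' net willingness to pay falls by 2: (126 - 2) - 5Q = 76 + 2Q, so Q_t = 6.8571. Buyers pay P_b = 91.7143; sellers receive P_s = P_b - 2 = 89.7143.
Tax revenue = t x Q_t = 2 x 6.8571 = 13.7143.

13.71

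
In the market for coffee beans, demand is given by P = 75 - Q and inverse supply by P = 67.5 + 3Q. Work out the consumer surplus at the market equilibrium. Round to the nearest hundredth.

Setting demand equal to supply, 7.5 = 4Q, so Q* = 1.875 and P* = 73.125.
Consumer surplus is the triangle under demand above P*: (1/2)(1.875)(75 - 73.125) = (1/2)(1.875)(1.875) = 1.7578.

1.76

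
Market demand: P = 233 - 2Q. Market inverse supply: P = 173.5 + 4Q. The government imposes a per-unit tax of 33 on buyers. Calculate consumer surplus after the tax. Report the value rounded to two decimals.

19.51

Without the tax, 233 - 2Q = 173.5 + 4Q so Q* = 9.9167 and P* = 213.1667.
A tax on buyers shifts demand down by 33: (233 - 33) - 2Q = 173.5 + 4Q, so Q_t = 4.4167. Buyers pay P_b = 224.1667; sellers receive P_s = P_b - 33 = 191.1667.
CS = (1/2)(Q_t)(233 - P_b) = (1/2)(4.4167)(8.8333) = 19.5069.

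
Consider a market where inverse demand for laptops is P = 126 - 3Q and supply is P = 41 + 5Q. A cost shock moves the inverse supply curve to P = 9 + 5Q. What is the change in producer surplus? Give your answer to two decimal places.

Initial equilibrium: Q_0 = 10.625, P_0 = 94.125; CS_0 = (1/2)(10.625)(31.875) = 169.3359, PS_0 = (1/2)(10.625)(53.125) = 282.2266.
New equilibrium: 126 - 3Q = 9 + 5Q gives Q_1 = 14.625, P_1 = 82.125; CS_1 = 320.8359, PS_1 = 534.7266.
Change in producer surplus = 534.7266 - 282.2266 = 252.5.

252.50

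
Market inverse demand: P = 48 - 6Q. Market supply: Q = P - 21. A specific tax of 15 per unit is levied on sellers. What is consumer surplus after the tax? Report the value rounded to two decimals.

8.82

Rewriting supply in inverse form: P = 21 + Q.
Without the tax, 48 - 6Q = 21 + Q so Q* = 3.8571 and P* = 24.8571.
With the tax, sellers need 15 more per unit: 48 - 6Q = 21 + Q + 15, so Q_t = 1.7143. Buyers pay P_b = 37.7143; sellers receive P_s = P_b - 15 = 22.7143.
CS = (1/2)(Q_t)(48 - P_b) = (1/2)(1.7143)(10.2857) = 8.8163.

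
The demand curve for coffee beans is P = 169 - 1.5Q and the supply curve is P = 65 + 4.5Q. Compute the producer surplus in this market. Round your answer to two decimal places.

676.00

Setting demand equal to supply, 104 = 6Q, so Q* = 17.3333 and P* = 143.
The supply curve's price intercept is 65, so PS = (1/2)(Q*)(P* - 65) = (1/2)(17.3333)(78) = 676.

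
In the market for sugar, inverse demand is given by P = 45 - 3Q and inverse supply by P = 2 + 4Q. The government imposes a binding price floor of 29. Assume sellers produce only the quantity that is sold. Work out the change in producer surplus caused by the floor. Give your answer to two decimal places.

Free-market equilibrium: 45 - 3Q = 2 + 4Q gives Q* = 6.1429, P* = 26.5714.
At P = 29, buyers demand (45 - 29)/3 = 5.3333 while sellers would supply more, so the quantity traded is 5.3333 at price 29.
PS goes from (1/2)(6.1429)(24.5714) = 75.4694 to 87.1111 (computed as (29 - 2)(5.3333) - (1/2)(4)(5.3333)^2), a change of 11.6417.

11.64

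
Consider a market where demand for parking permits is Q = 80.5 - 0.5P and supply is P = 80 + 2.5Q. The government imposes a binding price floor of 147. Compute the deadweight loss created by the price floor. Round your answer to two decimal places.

Rewriting demand in inverse form: P = 161 - 2Q.
Without the control, 161 - 2Q = 80 + 2.5Q so Q* = 18 and P* = 125.
At the floor price 147, quantity demanded is (161 - 147)/2 = 7; demand is the short side, so Q = 7 trades at P = 147.
The lost-trades triangle has base Q* - 7 = 11 and height equal to the gap between the curves at Q = 7, which is 147 - 97.5 = 49.5. DWL = (1/2)(11)(49.5) = 272.25.

272.25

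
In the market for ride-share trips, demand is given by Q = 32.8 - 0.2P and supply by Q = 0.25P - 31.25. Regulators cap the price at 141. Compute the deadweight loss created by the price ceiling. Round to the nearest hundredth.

0.50

Rewriting demand in inverse form: P = 164 - 5Q.
Rewriting supply in inverse form: P = 125 + 4Q.
Without the control, 164 - 5Q = 125 + 4Q so Q* = 4.3333 and P* = 142.3333.
At P = 141, sellers supply (141 - 125)/4 = 4 while buyers want more, so the quantity traded is 4 at price 141.
At Q = 4 the demand price is 144 and the supply price is 141. Deadweight loss is the triangle between the curves from 4 to 4.3333: (1/2)(144 - 141)(4.3333 - 4) = 0.5.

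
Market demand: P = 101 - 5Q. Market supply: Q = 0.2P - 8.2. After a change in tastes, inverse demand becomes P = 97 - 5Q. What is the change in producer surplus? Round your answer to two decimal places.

-11.60

Rewriting supply in inverse form: P = 41 + 5Q.
Initial equilibrium: Q_0 = 6, P_0 = 71; CS_0 = (1/2)(6)(30) = 90, PS_0 = (1/2)(6)(30) = 90.
New equilibrium: 97 - 5Q = 41 + 5Q gives Q_1 = 5.6, P_1 = 69; CS_1 = 78.4, PS_1 = 78.4.
Change in producer surplus = 78.4 - 90 = -11.6.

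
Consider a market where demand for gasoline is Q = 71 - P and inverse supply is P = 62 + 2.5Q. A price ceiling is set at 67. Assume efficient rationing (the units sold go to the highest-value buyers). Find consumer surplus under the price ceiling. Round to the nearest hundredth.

Rewriting demand in inverse form: P = 71 - Q.
Free-market equilibrium: 71 - Q = 62 + 2.5Q gives Q* = 2.5714, P* = 68.4286.
At the ceiling price 67, quantity supplied is (67 - 62)/2.5 = 2; supply is the short side, so Q = 2 trades at P = 67.
The demand price at Q = 2 is 69. CS is the trapezoid between demand and 67 over [0, 2]: (1/2)[(71 - 67) + (69 - 67)](2) = 6.

6.00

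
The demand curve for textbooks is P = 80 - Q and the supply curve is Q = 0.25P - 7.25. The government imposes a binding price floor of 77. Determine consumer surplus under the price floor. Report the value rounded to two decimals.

Rewriting supply in inverse form: P = 29 + 4Q.
Free-market equilibrium: 80 - Q = 29 + 4Q gives Q* = 10.2, P* = 69.8.
At P = 77, buyers demand (80 - 77)/1 = 3 while sellers would supply more, so the quantity traded is 3 at price 77.
CS is the triangle under demand above 77: (1/2)(3)(80 - 77) = 4.5.

4.50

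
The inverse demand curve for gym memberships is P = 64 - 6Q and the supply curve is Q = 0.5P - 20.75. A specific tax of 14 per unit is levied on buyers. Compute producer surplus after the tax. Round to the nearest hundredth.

Rewriting supply in inverse form: P = 41.5 + 2Q.
Pre-tax equilibrium: 64 - 6Q = 41.5 + 2Q gives Q* = 2.8125, P* = 47.125.
A tax on buyers shifts demand down by 14: (64 - 14) - 6Q = 41.5 + 2Q, so Q_t = 1.0625. Buyers pay P_b = 57.625; sellers receive P_s = P_b - 14 = 43.625.
Producer surplus is the triangle above supply below P_s: (1/2)(1.0625)(43.625 - 41.5) = 1.1289.

1.13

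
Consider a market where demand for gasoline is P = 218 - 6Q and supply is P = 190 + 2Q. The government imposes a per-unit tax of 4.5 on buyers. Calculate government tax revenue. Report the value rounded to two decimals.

Without the tax, 218 - 6Q = 190 + 2Q so Q* = 3.5 and P* = 197.
With the tax, buyers' net willingness to pay falls by 4.5: (218 - 4.5) - 6Q = 190 + 2Q, so Q_t = 2.9375. Buyers pay P_b = 200.375; sellers receive P_s = P_b - 4.5 = 195.875.
Tax revenue = t x Q_t = 4.5 x 2.9375 = 13.2188.

13.22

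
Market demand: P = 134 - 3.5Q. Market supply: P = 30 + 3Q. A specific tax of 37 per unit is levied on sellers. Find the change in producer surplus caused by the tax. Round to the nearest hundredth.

Without the tax, 134 - 3.5Q = 30 + 3Q so Q* = 16 and P* = 78.
A tax on sellers shifts supply up by 37: 134 - 3.5Q = 30 + 3Q + 37, so Q_t = 10.3077. Buyers pay P_b = 97.9231; sellers receive P_s = P_b - 37 = 60.9231.
Producers lose the trapezoid between P_s and P* out to Q_t plus the triangle from Q_t to Q*: change in PS = 159.3728 - 384 = -224.6272.

-224.63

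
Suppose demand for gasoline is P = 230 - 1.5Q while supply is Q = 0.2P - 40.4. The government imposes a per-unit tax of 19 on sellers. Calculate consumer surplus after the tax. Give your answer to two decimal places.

Rewriting supply in inverse form: P = 202 + 5Q.
Without the tax, 230 - 1.5Q = 202 + 5Q so Q* = 4.3077 and P* = 223.5385.
With the tax, sellers need 19 more per unit: 230 - 1.5Q = 202 + 5Q + 19, so Q_t = 1.3846. Buyers pay P_b = 227.9231; sellers receive P_s = P_b - 19 = 208.9231.
CS = (1/2)(Q_t)(230 - P_b) = (1/2)(1.3846)(2.0769) = 1.4379.

1.44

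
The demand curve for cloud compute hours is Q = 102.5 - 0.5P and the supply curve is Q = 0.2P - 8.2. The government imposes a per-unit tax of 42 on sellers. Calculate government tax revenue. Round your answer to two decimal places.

Rewriting demand in inverse form: P = 205 - 2Q.
Rewriting supply in inverse form: P = 41 + 5Q.
Without the tax, 205 - 2Q = 41 + 5Q so Q* = 23.4286 and P* = 158.1429.
A tax on sellers shifts supply up by 42: 205 - 2Q = 41 + 5Q + 42, so Q_t = 17.4286. Buyers pay P_b = 170.1429; sellers receive P_s = P_b - 42 = 128.1429.
Tax revenue = t x Q_t = 42 x 17.4286 = 732.

732.00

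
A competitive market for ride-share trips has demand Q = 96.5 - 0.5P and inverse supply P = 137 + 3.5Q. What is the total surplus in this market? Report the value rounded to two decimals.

285.09

Rewriting demand in inverse form: P = 193 - 2Q.
Setting demand equal to supply, 56 = 5.5Q, so Q* = 10.1818 and P* = 172.6364.
Total surplus is the full triangle between the curves from 0 to Q*: (1/2)(10.1818)(193 - 137) = 285.0909.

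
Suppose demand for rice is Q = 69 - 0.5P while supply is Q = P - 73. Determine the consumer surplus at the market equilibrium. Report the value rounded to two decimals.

Rewriting demand in inverse form: P = 138 - 2Q.
Rewriting supply in inverse form: P = 73 + Q.
Setting demand equal to supply, 65 = 3Q, so Q* = 21.6667 and P* = 94.6667.
The demand choke price is 138, so CS = (1/2)(Q*)(138 - P*) = (1/2)(21.6667)(43.3333) = 469.4444.

469.44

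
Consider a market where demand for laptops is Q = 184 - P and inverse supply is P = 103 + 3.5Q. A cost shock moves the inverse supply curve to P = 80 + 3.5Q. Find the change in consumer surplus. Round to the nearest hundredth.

105.06

Rewriting demand in inverse form: P = 184 - Q.
Initial equilibrium: Q_0 = 18, P_0 = 166; CS_0 = (1/2)(18)(18) = 162, PS_0 = (1/2)(18)(63) = 567.
New equilibrium: 184 - Q = 80 + 3.5Q gives Q_1 = 23.1111, P_1 = 160.8889; CS_1 = 267.0617, PS_1 = 934.716.
Change in consumer surplus = 267.0617 - 162 = 105.0617.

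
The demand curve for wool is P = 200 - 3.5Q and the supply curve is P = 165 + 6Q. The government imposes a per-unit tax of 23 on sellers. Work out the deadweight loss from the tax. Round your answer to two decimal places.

Without the tax, 200 - 3.5Q = 165 + 6Q so Q* = 3.6842 and P* = 187.1053.
With the tax, sellers need 23 more per unit: 200 - 3.5Q = 165 + 6Q + 23, so Q_t = 1.2632. Buyers pay P_b = 195.5789; sellers receive P_s = P_b - 23 = 172.5789.
Deadweight loss is the triangle between the curves from Q_t to Q*: (1/2)(3.6842 - 1.2632)(23) = 27.8421.

27.84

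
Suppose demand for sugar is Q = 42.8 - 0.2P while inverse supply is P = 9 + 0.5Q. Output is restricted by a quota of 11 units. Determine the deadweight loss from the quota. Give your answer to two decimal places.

1898.20

Rewriting demand in inverse form: P = 214 - 5Q.
Unrestricted equilibrium: Q* = (214 - 9)/(5 + 0.5) = 37.2727.
At Q = 11 the demand price is 214 - 5(11) = 159 and the supply price is 9 + 0.5(11) = 14.5.
DWL = (1/2)(gap between curves at 11) x (Q* - 11) = (1/2)(144.5)(26.2727) = 1898.2045.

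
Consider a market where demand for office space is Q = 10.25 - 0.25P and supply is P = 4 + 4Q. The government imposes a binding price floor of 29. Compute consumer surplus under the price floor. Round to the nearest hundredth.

Rewriting demand in inverse form: P = 41 - 4Q.
Free-market equilibrium: 41 - 4Q = 4 + 4Q gives Q* = 4.625, P* = 22.5.
At P = 29, buyers demand (41 - 29)/4 = 3 while sellers would supply more, so the quantity traded is 3 at price 29.
CS is the triangle under demand above 29: (1/2)(3)(41 - 29) = 18.

18.00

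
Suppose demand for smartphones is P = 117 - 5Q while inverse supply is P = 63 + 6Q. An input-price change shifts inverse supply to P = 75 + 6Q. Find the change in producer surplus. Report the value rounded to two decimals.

Initial equilibrium: Q_0 = 4.9091, P_0 = 92.4545; CS_0 = (1/2)(4.9091)(24.5455) = 60.2479, PS_0 = (1/2)(4.9091)(29.4545) = 72.2975.
New equilibrium: 117 - 5Q = 75 + 6Q gives Q_1 = 3.8182, P_1 = 97.9091; CS_1 = 36.4463, PS_1 = 43.7355.
Change in producer surplus = 43.7355 - 72.2975 = -28.562.

-28.56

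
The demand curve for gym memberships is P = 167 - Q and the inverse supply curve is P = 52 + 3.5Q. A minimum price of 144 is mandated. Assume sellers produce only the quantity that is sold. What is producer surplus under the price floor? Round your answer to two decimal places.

1190.25

Without the control, 167 - Q = 52 + 3.5Q so Q* = 25.5556 and P* = 141.4444.
At the floor price 144, quantity demanded is (167 - 144)/1 = 23; demand is the short side, so Q = 23 trades at P = 144.
The supply price at Q = 23 is 132.5. PS is the trapezoid between 144 and supply over [0, 23]: (1/2)[(144 - 52) + (144 - 132.5)](23) = 1190.25.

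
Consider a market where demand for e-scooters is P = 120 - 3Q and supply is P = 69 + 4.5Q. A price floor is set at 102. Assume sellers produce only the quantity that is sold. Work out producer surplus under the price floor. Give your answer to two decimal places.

117.00

Free-market equilibrium: 120 - 3Q = 69 + 4.5Q gives Q* = 6.8, P* = 99.6.
At the floor price 102, quantity demanded is (120 - 102)/3 = 6; demand is the short side, so Q = 6 trades at P = 102.
The supply price at Q = 6 is 96. PS is the trapezoid between 102 and supply over [0, 6]: (1/2)[(102 - 69) + (102 - 96)](6) = 117.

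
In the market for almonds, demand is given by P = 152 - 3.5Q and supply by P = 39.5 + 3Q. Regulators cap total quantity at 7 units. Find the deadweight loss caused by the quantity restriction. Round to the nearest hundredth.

345.31

Unrestricted equilibrium: Q* = (152 - 39.5)/(3.5 + 3) = 17.3077.
At Q = 7 the demand price is 152 - 3.5(7) = 127.5 and the supply price is 39.5 + 3(7) = 60.5.
Deadweight loss is the triangle between the curves from 7 to 17.3077: (1/2)(127.5 - 60.5)(17.3077 - 7) = 345.3077.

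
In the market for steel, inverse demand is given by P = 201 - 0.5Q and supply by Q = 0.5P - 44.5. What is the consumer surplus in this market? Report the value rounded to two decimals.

Rewriting supply in inverse form: P = 89 + 2Q.
Setting demand equal to supply, 112 = 2.5Q, so Q* = 44.8 and P* = 178.6.
Consumer surplus is the triangle under demand above P*: (1/2)(44.8)(201 - 178.6) = (1/2)(44.8)(22.4) = 501.76.

501.76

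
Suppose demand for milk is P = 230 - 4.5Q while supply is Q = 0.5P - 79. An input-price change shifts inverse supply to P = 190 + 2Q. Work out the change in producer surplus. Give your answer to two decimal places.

-84.83

Rewriting supply in inverse form: P = 158 + 2Q.
Initial equilibrium: Q_0 = 11.0769, P_0 = 180.1538; CS_0 = (1/2)(11.0769)(49.8462) = 276.071, PS_0 = (1/2)(11.0769)(22.1538) = 122.6982.
New equilibrium: 230 - 4.5Q = 190 + 2Q gives Q_1 = 6.1538, P_1 = 202.3077; CS_1 = 85.2071, PS_1 = 37.8698.
Change in producer surplus = 37.8698 - 122.6982 = -84.8284.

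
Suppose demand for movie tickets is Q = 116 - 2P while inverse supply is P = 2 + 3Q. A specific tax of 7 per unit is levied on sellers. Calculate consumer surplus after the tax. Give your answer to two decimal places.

Rewriting demand in inverse form: P = 58 - 0.5Q.
Without the tax, 58 - 0.5Q = 2 + 3Q so Q* = 16 and P* = 50.
With the tax, sellers need 7 more per unit: 58 - 0.5Q = 2 + 3Q + 7, so Q_t = 14. Buyers pay P_b = 51; sellers receive P_s = P_b - 7 = 44.
CS = (1/2)(Q_t)(58 - P_b) = (1/2)(14)(7) = 49.

49.00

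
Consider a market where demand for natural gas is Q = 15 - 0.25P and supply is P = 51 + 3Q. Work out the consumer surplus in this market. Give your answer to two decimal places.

3.31

Rewriting demand in inverse form: P = 60 - 4Q.
Equilibrium: 60 - 4Q = 51 + 3Q, so Q* = 1.2857 and P* = 54.8571.
Consumer surplus is the triangle under demand above P*: (1/2)(1.2857)(60 - 54.8571) = (1/2)(1.2857)(5.1429) = 3.3061.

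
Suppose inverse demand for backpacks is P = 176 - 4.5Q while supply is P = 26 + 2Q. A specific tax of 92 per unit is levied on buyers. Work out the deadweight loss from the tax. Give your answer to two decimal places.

651.08

Without the tax, 176 - 4.5Q = 26 + 2Q so Q* = 23.0769 and P* = 72.1538.
With the tax, buyers' net willingness to pay falls by 92: (176 - 92) - 4.5Q = 26 + 2Q, so Q_t = 8.9231. Buyers pay P_b = 135.8462; sellers receive P_s = P_b - 92 = 43.8462.
The welfare triangle lost has base Q* - Q_t = 14.1538 and height t = 92, so DWL = (1/2)(14.1538)(92) = 651.0769.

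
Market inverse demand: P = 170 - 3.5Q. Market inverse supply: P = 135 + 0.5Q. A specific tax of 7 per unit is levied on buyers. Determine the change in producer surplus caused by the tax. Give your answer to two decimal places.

Without the tax, 170 - 3.5Q = 135 + 0.5Q so Q* = 8.75 and P* = 139.375.
A tax on buyers shifts demand down by 7: (170 - 7) - 3.5Q = 135 + 0.5Q, so Q_t = 7. Buyers pay P_b = 145.5; sellers receive P_s = P_b - 7 = 138.5.
Producers lose the trapezoid between P_s and P* out to Q_t plus the triangle from Q_t to Q*: change in PS = 12.25 - 19.1406 = -6.8906.

-6.89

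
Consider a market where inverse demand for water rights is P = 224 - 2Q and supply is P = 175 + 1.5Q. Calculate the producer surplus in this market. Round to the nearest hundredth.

147.00

Equilibrium: 224 - 2Q = 175 + 1.5Q, so Q* = 14 and P* = 196.
Producer surplus is the triangle above supply below P*: (1/2)(14)(196 - 175) = (1/2)(14)(21) = 147.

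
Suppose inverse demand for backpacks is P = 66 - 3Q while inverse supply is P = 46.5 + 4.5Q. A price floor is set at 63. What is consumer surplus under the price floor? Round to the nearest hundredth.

1.50

Free-market equilibrium: 66 - 3Q = 46.5 + 4.5Q gives Q* = 2.6, P* = 58.2.
At the floor price 63, quantity demanded is (66 - 63)/3 = 1; demand is the short side, so Q = 1 trades at P = 63.
CS is the triangle under demand above 63: (1/2)(1)(66 - 63) = 1.5.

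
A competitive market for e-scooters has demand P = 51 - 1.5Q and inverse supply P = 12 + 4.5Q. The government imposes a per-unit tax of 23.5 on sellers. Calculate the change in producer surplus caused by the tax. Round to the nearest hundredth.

Without the tax, 51 - 1.5Q = 12 + 4.5Q so Q* = 6.5 and P* = 41.25.
With the tax, sellers need 23.5 more per unit: 51 - 1.5Q = 12 + 4.5Q + 23.5, so Q_t = 2.5833. Buyers pay P_b = 47.125; sellers receive P_s = P_b - 23.5 = 23.625.
Producers lose the trapezoid between P_s and P* out to Q_t plus the triangle from Q_t to Q*: change in PS = 15.0156 - 95.0625 = -80.0469.

-80.05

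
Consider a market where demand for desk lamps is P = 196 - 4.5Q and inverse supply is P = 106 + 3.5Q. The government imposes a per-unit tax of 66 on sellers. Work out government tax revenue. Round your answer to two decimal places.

198.00

Without the tax, 196 - 4.5Q = 106 + 3.5Q so Q* = 11.25 and P* = 145.375.
With the tax, sellers need 66 more per unit: 196 - 4.5Q = 106 + 3.5Q + 66, so Q_t = 3. Buyers pay P_b = 182.5; sellers receive P_s = P_b - 66 = 116.5.
Tax revenue = t x Q_t = 66 x 3 = 198.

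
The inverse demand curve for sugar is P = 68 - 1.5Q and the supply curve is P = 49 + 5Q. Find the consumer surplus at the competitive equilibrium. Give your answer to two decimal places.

Set 68 - 1.5Q = 49 + 5Q, which gives 19 = 6.5Q, so Q* = 2.9231 and P* = 68 - 1.5(2.9231) = 63.6154.
CS is the area between the demand curve and P* from 0 to Q*: (1/2)(2.9231)(4.3846) = 6.4083.

6.41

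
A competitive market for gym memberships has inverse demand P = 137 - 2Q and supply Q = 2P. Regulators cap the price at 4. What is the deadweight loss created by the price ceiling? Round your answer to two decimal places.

2737.80

Rewriting supply in inverse form: P = 0.5Q.
Without the control, 137 - 2Q = 0.5Q so Q* = 54.8 and P* = 27.4.
At the ceiling price 4, quantity supplied is (4 - 0)/0.5 = 8; supply is the short side, so Q = 8 trades at P = 4.
At Q = 8 the demand price is 121 and the supply price is 4. Deadweight loss is the triangle between the curves from 8 to 54.8: (1/2)(121 - 4)(54.8 - 8) = 2737.8.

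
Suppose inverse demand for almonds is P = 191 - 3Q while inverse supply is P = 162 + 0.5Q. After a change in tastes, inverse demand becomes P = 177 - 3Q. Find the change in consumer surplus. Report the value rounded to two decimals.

-75.43

Initial equilibrium: Q_0 = 8.2857, P_0 = 166.1429; CS_0 = (1/2)(8.2857)(24.8571) = 102.9796, PS_0 = (1/2)(8.2857)(4.1429) = 17.1633.
New equilibrium: 177 - 3Q = 162 + 0.5Q gives Q_1 = 4.2857, P_1 = 164.1429; CS_1 = 27.551, PS_1 = 4.5918.
Change in consumer surplus = 27.551 - 102.9796 = -75.4286.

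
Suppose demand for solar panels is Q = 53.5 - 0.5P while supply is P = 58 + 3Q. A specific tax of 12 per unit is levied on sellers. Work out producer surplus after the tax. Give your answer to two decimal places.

Rewriting demand in inverse form: P = 107 - 2Q.
Pre-tax equilibrium: 107 - 2Q = 58 + 3Q gives Q* = 9.8, P* = 87.4.
With the tax, sellers need 12 more per unit: 107 - 2Q = 58 + 3Q + 12, so Q_t = 7.4. Buyers pay P_b = 92.2; sellers receive P_s = P_b - 12 = 80.2.
Producer surplus is the triangle above supply below P_s: (1/2)(7.4)(80.2 - 58) = 82.14.

82.14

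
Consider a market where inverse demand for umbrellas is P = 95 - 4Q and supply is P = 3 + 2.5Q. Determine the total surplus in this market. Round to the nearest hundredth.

651.08

Setting demand equal to supply, 92 = 6.5Q, so Q* = 14.1538 and P* = 38.3846.
CS = (1/2)(14.1538)(56.6154) = 400.6627 and PS = (1/2)(14.1538)(35.3846) = 250.4142, so total surplus = 651.0769.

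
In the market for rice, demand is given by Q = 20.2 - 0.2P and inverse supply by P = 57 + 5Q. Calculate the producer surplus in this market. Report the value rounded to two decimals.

Rewriting demand in inverse form: P = 101 - 5Q.
Set 101 - 5Q = 57 + 5Q, which gives 44 = 10Q, so Q* = 4.4 and P* = 101 - 5(4.4) = 79.
The supply curve's price intercept is 57, so PS = (1/2)(Q*)(P* - 57) = (1/2)(4.4)(22) = 48.4.

48.40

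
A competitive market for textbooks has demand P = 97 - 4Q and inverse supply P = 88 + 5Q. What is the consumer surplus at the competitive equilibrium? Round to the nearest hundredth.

Equilibrium: 97 - 4Q = 88 + 5Q, so Q* = 1 and P* = 93.
Consumer surplus is the triangle under demand above P*: (1/2)(1)(97 - 93) = (1/2)(1)(4) = 2.

2.00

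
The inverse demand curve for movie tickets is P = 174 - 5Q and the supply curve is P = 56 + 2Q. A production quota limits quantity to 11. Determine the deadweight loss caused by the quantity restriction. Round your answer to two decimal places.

Unrestricted equilibrium: Q* = (174 - 56)/(5 + 2) = 16.8571.
At Q = 11 the demand price is 174 - 5(11) = 119 and the supply price is 56 + 2(11) = 78.
DWL = (1/2)(gap between curves at 11) x (Q* - 11) = (1/2)(41)(5.8571) = 120.0714.

120.07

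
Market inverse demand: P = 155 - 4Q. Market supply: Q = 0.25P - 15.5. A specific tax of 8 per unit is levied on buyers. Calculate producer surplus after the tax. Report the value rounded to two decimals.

225.78

Rewriting supply in inverse form: P = 62 + 4Q.
Without the tax, 155 - 4Q = 62 + 4Q so Q* = 11.625 and P* = 108.5.
With the tax, buyers' net willingness to pay falls by 8: (155 - 8) - 4Q = 62 + 4Q, so Q_t = 10.625. Buyers pay P_b = 112.5; sellers receive P_s = P_b - 8 = 104.5.
Producer surplus is the triangle above supply below P_s: (1/2)(10.625)(104.5 - 62) = 225.7812.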